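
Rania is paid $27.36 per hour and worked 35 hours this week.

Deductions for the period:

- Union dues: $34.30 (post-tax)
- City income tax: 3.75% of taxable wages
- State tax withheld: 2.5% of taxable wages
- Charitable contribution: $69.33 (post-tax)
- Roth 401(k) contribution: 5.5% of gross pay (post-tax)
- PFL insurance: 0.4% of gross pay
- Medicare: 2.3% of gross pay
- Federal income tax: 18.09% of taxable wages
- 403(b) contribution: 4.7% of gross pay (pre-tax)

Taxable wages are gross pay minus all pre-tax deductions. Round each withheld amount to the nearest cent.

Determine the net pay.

$508.32

Gross pay: 35 × $27.36 = $957.60
403(b) contribution: $957.60 × 0.047 = $45.01
Taxable wages = $957.60 − $45.01 = $912.59
City income tax: $912.59 × 0.0375 = $34.22
Federal income tax: $912.59 × 0.1809 = $165.09
State tax withheld: $912.59 × 0.025 = $22.81
Medicare: $957.60 × 0.023 = $22.02
PFL insurance: $957.60 × 0.004 = $3.83
Charitable contribution: $69.33
Roth 401(k) contribution: $957.60 × 0.055 = $52.67
Union dues: $34.30
Total deductions = $45.01 + $34.22 + $165.09 + $22.81 + $22.02 + $3.83 + $69.33 + $52.67 + $34.30 = $449.28
Net pay = $957.60 − $449.28 = $508.32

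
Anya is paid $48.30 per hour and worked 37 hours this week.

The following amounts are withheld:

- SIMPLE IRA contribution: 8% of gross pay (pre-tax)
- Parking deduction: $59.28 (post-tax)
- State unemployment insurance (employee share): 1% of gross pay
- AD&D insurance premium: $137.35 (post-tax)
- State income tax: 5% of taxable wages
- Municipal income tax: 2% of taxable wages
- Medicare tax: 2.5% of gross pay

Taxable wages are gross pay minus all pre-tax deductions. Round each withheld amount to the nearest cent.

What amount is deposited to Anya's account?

Gross pay: 37 × $48.30 = $1,787.10
SIMPLE IRA contribution: $1,787.10 × 0.08 = $142.97
Taxable wages = $1,787.10 − $142.97 = $1,644.13
State income tax: $1,644.13 × 0.05 = $82.21
Municipal income tax: $1,644.13 × 0.02 = $32.88
State unemployment insurance (employee share): $1,787.10 × 0.01 = $17.87
Medicare tax: $1,787.10 × 0.025 = $44.68
Parking deduction: $59.28
AD&D insurance premium: $137.35
Total deductions = $142.97 + $82.21 + $32.88 + $17.87 + $44.68 + $59.28 + $137.35 = $517.24
Net pay = $1,787.10 − $517.24 = $1,269.86

$1,269.86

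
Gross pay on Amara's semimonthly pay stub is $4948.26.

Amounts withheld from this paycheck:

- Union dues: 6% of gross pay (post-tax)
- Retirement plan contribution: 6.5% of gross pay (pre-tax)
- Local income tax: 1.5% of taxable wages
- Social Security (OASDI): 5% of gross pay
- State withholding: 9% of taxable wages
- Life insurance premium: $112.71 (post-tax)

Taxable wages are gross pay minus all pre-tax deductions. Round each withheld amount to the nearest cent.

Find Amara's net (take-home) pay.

Retirement plan contribution: $4948.26 × 0.065 = $321.64
Taxable wages = $4948.26 − $321.64 = $4626.62
Local income tax: $4626.62 × 0.015 = $69.40
State withholding: $4626.62 × 0.09 = $416.40
Social Security (OASDI): $4948.26 × 0.05 = $247.41
Life insurance premium: $112.71
Union dues: $4948.26 × 0.06 = $296.90
Total deductions = $321.64 + $69.40 + $416.40 + $247.41 + $112.71 + $296.90 = $1464.46
Net pay = $4948.26 − $1464.46 = $3483.80

$3483.80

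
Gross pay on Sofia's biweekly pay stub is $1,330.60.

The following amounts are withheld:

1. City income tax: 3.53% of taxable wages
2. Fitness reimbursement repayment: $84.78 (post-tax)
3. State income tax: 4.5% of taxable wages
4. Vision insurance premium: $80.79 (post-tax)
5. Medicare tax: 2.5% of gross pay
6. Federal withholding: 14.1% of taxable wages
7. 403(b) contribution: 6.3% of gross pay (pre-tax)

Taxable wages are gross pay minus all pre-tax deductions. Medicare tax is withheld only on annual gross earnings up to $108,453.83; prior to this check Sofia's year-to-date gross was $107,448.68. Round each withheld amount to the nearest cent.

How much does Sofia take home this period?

403(b) contribution: $1,330.60 × 0.063 = $83.83
Taxable wages = $1,330.60 − $83.83 = $1,246.77
City income tax: $1,246.77 × 0.0353 = $44.01
State income tax: $1,246.77 × 0.045 = $56.10
Federal withholding: $1,246.77 × 0.141 = $175.79
Medicare tax: only $108,453.83 − $107,448.68 = $1,005.15 of this check is subject → $1,005.15 × 0.025 = $25.13
Vision insurance premium: $80.79
Fitness reimbursement repayment: $84.78
Total deductions = $83.83 + $44.01 + $56.10 + $175.79 + $25.13 + $80.79 + $84.78 = $550.43
Net pay = $1,330.60 − $550.43 = $780.17

$780.17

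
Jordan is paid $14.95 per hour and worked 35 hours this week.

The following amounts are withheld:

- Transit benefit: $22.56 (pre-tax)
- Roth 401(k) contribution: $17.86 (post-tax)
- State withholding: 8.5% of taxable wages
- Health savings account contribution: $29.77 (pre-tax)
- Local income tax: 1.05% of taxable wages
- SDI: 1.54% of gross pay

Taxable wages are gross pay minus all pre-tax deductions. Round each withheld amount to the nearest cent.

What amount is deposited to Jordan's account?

Gross pay: 35 × $14.95 = $523.25
Health savings account contribution: $29.77
Transit benefit: $22.56
Pre-tax total = $29.77 + $22.56 = $52.33
Taxable wages = $523.25 − $52.33 = $470.92
Local income tax: $470.92 × 0.0105 = $4.94
State withholding: $470.92 × 0.085 = $40.03
SDI: $523.25 × 0.0154 = $8.06
Roth 401(k) contribution: $17.86
Total deductions = $29.77 + $22.56 + $4.94 + $40.03 + $8.06 + $17.86 = $123.22
Net pay = $523.25 − $123.22 = $400.03

$400.03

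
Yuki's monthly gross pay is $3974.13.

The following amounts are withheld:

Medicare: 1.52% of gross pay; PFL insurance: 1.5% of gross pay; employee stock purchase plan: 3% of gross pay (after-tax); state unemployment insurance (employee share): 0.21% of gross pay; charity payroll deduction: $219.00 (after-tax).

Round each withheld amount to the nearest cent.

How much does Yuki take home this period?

$3507.54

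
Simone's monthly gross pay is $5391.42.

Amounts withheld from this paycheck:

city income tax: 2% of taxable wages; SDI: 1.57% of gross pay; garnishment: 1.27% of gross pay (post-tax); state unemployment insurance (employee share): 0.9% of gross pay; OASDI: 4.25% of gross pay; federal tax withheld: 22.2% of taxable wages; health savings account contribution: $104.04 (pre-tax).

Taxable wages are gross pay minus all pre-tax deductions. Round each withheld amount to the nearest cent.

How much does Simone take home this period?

Health savings account contribution: $104.04
Taxable wages = $5391.42 − $104.04 = $5287.38
City income tax: $5287.38 × 0.02 = $105.75
Federal tax withheld: $5287.38 × 0.222 = $1173.80
State unemployment insurance (employee share): $5391.42 × 0.009 = $48.52
OASDI: $5391.42 × 0.0425 = $229.14
SDI: $5391.42 × 0.0157 = $84.65
Garnishment: $5391.42 × 0.0127 = $68.47
Total deductions = $104.04 + $105.75 + $1173.80 + $48.52 + $229.14 + $84.65 + $68.47 = $1814.37
Net pay = $5391.42 − $1814.37 = $3577.05

$3577.05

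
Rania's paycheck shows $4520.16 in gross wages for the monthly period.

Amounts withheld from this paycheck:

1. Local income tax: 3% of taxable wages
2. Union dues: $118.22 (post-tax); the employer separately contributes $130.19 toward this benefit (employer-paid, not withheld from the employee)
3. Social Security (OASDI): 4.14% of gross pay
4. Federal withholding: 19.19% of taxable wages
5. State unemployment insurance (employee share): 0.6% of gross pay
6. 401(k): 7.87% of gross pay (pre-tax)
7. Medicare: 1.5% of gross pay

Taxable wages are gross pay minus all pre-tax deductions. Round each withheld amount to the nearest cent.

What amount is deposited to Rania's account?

401(k): $4520.16 × 0.0787 = $355.74
Taxable wages = $4520.16 − $355.74 = $4164.42
Local income tax: $4164.42 × 0.03 = $124.93
Federal withholding: $4164.42 × 0.1919 = $799.15
Social Security (OASDI): $4520.16 × 0.0414 = $187.13
Medicare: $4520.16 × 0.015 = $67.80
State unemployment insurance (employee share): $4520.16 × 0.006 = $27.12
Union dues: $118.22
(Employer's $130.19 toward union dues is not withheld from the employee.)
Total deductions = $355.74 + $124.93 + $799.15 + $187.13 + $67.80 + $27.12 + $118.22 = $1680.09
Net pay = $4520.16 − $1680.09 = $2840.07

$2840.07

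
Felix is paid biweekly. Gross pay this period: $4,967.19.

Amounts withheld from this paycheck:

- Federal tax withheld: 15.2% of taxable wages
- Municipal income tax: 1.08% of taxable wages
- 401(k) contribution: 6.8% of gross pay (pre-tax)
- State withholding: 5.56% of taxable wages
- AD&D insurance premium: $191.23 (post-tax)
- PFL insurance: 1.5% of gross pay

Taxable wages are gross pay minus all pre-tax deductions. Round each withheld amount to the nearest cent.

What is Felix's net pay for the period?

401(k) contribution: $4,967.19 × 0.068 = $337.77
Taxable wages = $4,967.19 − $337.77 = $4,629.42
State withholding: $4,629.42 × 0.0556 = $257.40
Municipal income tax: $4,629.42 × 0.0108 = $50.00
Federal tax withheld: $4,629.42 × 0.152 = $703.67
PFL insurance: $4,967.19 × 0.015 = $74.51
AD&D insurance premium: $191.23
Total deductions = $337.77 + $257.40 + $50.00 + $703.67 + $74.51 + $191.23 = $1,614.58
Net pay = $4,967.19 − $1,614.58 = $3,352.61

$3,352.61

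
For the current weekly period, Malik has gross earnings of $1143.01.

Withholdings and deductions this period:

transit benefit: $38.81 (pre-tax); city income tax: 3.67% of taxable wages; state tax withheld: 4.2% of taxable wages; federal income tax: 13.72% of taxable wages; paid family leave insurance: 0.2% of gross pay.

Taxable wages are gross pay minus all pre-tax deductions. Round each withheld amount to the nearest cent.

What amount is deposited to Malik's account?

Transit benefit: $38.81
Taxable wages = $1143.01 − $38.81 = $1104.20
State tax withheld: $1104.20 × 0.042 = $46.38
Federal income tax: $1104.20 × 0.1372 = $151.50
City income tax: $1104.20 × 0.0367 = $40.52
Paid family leave insurance: $1143.01 × 0.002 = $2.29
Total deductions = $38.81 + $46.38 + $151.50 + $40.52 + $2.29 = $279.50
Net pay = $1143.01 − $279.50 = $863.51

$863.51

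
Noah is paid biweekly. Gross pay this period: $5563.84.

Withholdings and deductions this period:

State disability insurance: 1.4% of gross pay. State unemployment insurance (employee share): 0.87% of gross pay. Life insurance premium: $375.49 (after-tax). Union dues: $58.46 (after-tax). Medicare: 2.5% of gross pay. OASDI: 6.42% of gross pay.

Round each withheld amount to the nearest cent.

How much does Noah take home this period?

Medicare: $5563.84 × 0.025 = $139.10
State unemployment insurance (employee share): $5563.84 × 0.0087 = $48.41
State disability insurance: $5563.84 × 0.014 = $77.89
OASDI: $5563.84 × 0.0642 = $357.20
Life insurance premium: $375.49
Union dues: $58.46
Total deductions = $139.10 + $48.41 + $77.89 + $357.20 + $375.49 + $58.46 = $1056.55
Net pay = $5563.84 − $1056.55 = $4507.29

$4507.29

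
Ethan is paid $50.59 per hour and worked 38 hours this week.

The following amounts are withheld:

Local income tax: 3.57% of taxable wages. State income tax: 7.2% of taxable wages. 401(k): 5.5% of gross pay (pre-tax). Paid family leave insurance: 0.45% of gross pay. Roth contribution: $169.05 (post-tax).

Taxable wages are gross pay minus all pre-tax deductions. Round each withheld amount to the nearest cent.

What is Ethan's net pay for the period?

$1,443.33

Gross pay: 38 × $50.59 = $1,922.42
401(k): $1,922.42 × 0.055 = $105.73
Taxable wages = $1,922.42 − $105.73 = $1,816.69
State income tax: $1,816.69 × 0.072 = $130.80
Local income tax: $1,816.69 × 0.0357 = $64.86
Paid family leave insurance: $1,922.42 × 0.0045 = $8.65
Roth contribution: $169.05
Total deductions = $105.73 + $130.80 + $64.86 + $8.65 + $169.05 = $479.09
Net pay = $1,922.42 − $479.09 = $1,443.33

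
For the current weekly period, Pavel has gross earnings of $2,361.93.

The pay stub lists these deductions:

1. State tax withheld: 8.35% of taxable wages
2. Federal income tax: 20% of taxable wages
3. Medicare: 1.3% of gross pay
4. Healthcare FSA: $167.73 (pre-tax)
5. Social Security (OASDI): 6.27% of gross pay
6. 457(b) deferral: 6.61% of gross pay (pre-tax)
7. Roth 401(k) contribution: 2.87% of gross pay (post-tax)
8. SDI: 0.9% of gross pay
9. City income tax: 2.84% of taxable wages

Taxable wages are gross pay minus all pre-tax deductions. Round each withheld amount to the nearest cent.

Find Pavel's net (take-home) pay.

$1,134.55

Healthcare FSA: $167.73
457(b) deferral: $2,361.93 × 0.0661 = $156.12
Pre-tax total = $167.73 + $156.12 = $323.85
Taxable wages = $2,361.93 − $323.85 = $2,038.08
State tax withheld: $2,038.08 × 0.0835 = $170.18
City income tax: $2,038.08 × 0.0284 = $57.88
Federal income tax: $2,038.08 × 0.2 = $407.62
SDI: $2,361.93 × 0.009 = $21.26
Medicare: $2,361.93 × 0.013 = $30.71
Social Security (OASDI): $2,361.93 × 0.0627 = $148.09
Roth 401(k) contribution: $2,361.93 × 0.0287 = $67.79
Total deductions = $167.73 + $156.12 + $170.18 + $57.88 + $407.62 + $21.26 + $30.71 + $148.09 + $67.79 = $1,227.38
Net pay = $2,361.93 − $1,227.38 = $1,134.55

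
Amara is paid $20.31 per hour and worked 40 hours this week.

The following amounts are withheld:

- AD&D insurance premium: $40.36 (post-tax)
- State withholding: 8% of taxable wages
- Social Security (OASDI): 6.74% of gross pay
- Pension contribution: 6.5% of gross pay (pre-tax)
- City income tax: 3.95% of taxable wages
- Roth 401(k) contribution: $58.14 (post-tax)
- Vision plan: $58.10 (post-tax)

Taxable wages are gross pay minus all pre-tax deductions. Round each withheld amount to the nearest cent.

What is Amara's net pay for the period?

$457.46

Gross pay: 40 × $20.31 = $812.40
Pension contribution: $812.40 × 0.065 = $52.81
Taxable wages = $812.40 − $52.81 = $759.59
State withholding: $759.59 × 0.08 = $60.77
City income tax: $759.59 × 0.0395 = $30.00
Social Security (OASDI): $812.40 × 0.0674 = $54.76
Vision plan: $58.10
AD&D insurance premium: $40.36
Roth 401(k) contribution: $58.14
Total deductions = $52.81 + $60.77 + $30.00 + $54.76 + $58.10 + $40.36 + $58.14 = $354.94
Net pay = $812.40 − $354.94 = $457.46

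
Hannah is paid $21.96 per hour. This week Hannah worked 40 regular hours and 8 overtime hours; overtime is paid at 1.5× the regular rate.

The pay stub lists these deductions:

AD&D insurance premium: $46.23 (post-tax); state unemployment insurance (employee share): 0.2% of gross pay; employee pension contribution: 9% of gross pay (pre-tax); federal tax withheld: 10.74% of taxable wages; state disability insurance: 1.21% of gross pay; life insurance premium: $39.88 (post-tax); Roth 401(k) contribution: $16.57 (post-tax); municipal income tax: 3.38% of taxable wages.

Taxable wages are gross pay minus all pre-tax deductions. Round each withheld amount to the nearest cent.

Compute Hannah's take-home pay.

$773.65

Regular pay: 40 × $21.96 = $878.40
Overtime pay: 8 × $21.96 × 1.5 = $263.52
Gross pay = $878.40 + $263.52 = $1,141.92
Employee pension contribution: $1,141.92 × 0.09 = $102.77
Taxable wages = $1,141.92 − $102.77 = $1,039.15
Federal tax withheld: $1,039.15 × 0.1074 = $111.60
Municipal income tax: $1,039.15 × 0.0338 = $35.12
State unemployment insurance (employee share): $1,141.92 × 0.002 = $2.28
State disability insurance: $1,141.92 × 0.0121 = $13.82
AD&D insurance premium: $46.23
Life insurance premium: $39.88
Roth 401(k) contribution: $16.57
Total deductions = $102.77 + $111.60 + $35.12 + $2.28 + $13.82 + $46.23 + $39.88 + $16.57 = $368.27
Net pay = $1,141.92 − $368.27 = $773.65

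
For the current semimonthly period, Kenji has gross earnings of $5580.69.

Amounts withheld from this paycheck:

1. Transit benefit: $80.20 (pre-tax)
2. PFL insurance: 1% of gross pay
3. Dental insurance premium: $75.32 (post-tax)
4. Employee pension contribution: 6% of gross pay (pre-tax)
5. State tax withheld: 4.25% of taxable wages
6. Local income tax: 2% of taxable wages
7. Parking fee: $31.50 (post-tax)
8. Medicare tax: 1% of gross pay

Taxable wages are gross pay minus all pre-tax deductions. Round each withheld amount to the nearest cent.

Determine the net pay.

$4624.36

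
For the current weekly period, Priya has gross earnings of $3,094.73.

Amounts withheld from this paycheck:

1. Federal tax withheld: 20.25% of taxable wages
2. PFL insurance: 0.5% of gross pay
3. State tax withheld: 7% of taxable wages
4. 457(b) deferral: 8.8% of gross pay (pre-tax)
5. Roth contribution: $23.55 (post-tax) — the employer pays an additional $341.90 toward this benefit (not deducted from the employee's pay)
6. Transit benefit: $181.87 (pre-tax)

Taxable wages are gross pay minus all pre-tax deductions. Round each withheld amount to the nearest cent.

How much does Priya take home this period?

Transit benefit: $181.87
457(b) deferral: $3,094.73 × 0.088 = $272.34
Pre-tax total = $181.87 + $272.34 = $454.21
Taxable wages = $3,094.73 − $454.21 = $2,640.52
Federal tax withheld: $2,640.52 × 0.2025 = $534.71
State tax withheld: $2,640.52 × 0.07 = $184.84
PFL insurance: $3,094.73 × 0.005 = $15.47
Roth contribution: $23.55
(Employer's $341.90 toward Roth contribution is not withheld from the employee.)
Total deductions = $181.87 + $272.34 + $534.71 + $184.84 + $15.47 + $23.55 = $1,212.78
Net pay = $3,094.73 − $1,212.78 = $1,881.95

$1,881.95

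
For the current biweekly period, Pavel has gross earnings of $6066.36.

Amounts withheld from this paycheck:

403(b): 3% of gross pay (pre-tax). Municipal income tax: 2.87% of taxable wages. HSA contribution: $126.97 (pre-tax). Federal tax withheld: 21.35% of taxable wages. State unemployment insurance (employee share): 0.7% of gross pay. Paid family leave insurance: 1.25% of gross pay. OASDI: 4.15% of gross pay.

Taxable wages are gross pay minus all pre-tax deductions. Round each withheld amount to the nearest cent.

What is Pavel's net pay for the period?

$3992.92

HSA contribution: $126.97
403(b): $6066.36 × 0.03 = $181.99
Pre-tax total = $126.97 + $181.99 = $308.96
Taxable wages = $6066.36 − $308.96 = $5757.40
Federal tax withheld: $5757.40 × 0.2135 = $1229.20
Municipal income tax: $5757.40 × 0.0287 = $165.24
State unemployment insurance (employee share): $6066.36 × 0.007 = $42.46
OASDI: $6066.36 × 0.0415 = $251.75
Paid family leave insurance: $6066.36 × 0.0125 = $75.83
Total deductions = $126.97 + $181.99 + $1229.20 + $165.24 + $42.46 + $251.75 + $75.83 = $2073.44
Net pay = $6066.36 − $2073.44 = $3992.92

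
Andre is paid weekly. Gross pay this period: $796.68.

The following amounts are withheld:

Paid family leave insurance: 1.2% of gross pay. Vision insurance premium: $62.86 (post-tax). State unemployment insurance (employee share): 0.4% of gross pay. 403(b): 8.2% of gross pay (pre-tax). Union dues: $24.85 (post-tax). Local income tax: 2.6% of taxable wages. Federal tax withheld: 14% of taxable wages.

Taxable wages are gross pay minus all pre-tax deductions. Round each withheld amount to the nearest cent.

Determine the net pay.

403(b): $796.68 × 0.082 = $65.33
Taxable wages = $796.68 − $65.33 = $731.35
Federal tax withheld: $731.35 × 0.14 = $102.39
Local income tax: $731.35 × 0.026 = $19.02
Paid family leave insurance: $796.68 × 0.012 = $9.56
State unemployment insurance (employee share): $796.68 × 0.004 = $3.19
Vision insurance premium: $62.86
Union dues: $24.85
Total deductions = $65.33 + $102.39 + $19.02 + $9.56 + $3.19 + $62.86 + $24.85 = $287.20
Net pay = $796.68 − $287.20 = $509.48

$509.48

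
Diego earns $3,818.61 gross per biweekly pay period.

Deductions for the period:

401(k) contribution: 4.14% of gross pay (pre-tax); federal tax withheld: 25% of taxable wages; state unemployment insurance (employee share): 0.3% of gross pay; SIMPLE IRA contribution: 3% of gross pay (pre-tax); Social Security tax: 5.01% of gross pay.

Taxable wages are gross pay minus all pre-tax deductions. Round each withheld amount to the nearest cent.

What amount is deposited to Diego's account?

$2,456.70

401(k) contribution: $3,818.61 × 0.0414 = $158.09
SIMPLE IRA contribution: $3,818.61 × 0.03 = $114.56
Pre-tax total = $158.09 + $114.56 = $272.65
Taxable wages = $3,818.61 − $272.65 = $3,545.96
Federal tax withheld: $3,545.96 × 0.25 = $886.49
State unemployment insurance (employee share): $3,818.61 × 0.003 = $11.46
Social Security tax: $3,818.61 × 0.0501 = $191.31
Total deductions = $158.09 + $114.56 + $886.49 + $11.46 + $191.31 = $1,361.91
Net pay = $3,818.61 − $1,361.91 = $2,456.70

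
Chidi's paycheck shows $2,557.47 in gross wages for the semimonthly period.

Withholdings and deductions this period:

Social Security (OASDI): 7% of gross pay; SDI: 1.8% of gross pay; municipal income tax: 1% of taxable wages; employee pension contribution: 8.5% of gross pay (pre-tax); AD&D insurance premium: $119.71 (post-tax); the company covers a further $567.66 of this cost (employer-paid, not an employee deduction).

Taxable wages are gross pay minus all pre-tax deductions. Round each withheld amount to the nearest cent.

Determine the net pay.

Employee pension contribution: $2,557.47 × 0.085 = $217.38
Taxable wages = $2,557.47 − $217.38 = $2,340.09
Municipal income tax: $2,340.09 × 0.01 = $23.40
Social Security (OASDI): $2,557.47 × 0.07 = $179.02
SDI: $2,557.47 × 0.018 = $46.03
AD&D insurance premium: $119.71
(Employer's $567.66 toward AD&D insurance premium is not withheld from the employee.)
Total deductions = $217.38 + $23.40 + $179.02 + $46.03 + $119.71 = $585.54
Net pay = $2,557.47 − $585.54 = $1,971.93

$1,971.93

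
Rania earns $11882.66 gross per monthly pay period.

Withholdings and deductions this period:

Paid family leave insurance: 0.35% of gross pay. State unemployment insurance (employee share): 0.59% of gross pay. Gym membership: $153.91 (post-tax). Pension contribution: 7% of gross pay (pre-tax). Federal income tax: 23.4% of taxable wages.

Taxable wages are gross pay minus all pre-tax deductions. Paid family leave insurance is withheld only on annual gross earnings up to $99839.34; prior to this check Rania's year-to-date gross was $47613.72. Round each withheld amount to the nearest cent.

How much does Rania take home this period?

$8199.36

Pension contribution: $11882.66 × 0.07 = $831.79
Taxable wages = $11882.66 − $831.79 = $11050.87
Federal income tax: $11050.87 × 0.234 = $2585.90
State unemployment insurance (employee share): $11882.66 × 0.0059 = $70.11
Paid family leave insurance: cap not yet reached, full $11882.66 is subject → $11882.66 × 0.0035 = $41.59
Gym membership: $153.91
Total deductions = $831.79 + $2585.90 + $70.11 + $41.59 + $153.91 = $3683.30
Net pay = $11882.66 − $3683.30 = $8199.36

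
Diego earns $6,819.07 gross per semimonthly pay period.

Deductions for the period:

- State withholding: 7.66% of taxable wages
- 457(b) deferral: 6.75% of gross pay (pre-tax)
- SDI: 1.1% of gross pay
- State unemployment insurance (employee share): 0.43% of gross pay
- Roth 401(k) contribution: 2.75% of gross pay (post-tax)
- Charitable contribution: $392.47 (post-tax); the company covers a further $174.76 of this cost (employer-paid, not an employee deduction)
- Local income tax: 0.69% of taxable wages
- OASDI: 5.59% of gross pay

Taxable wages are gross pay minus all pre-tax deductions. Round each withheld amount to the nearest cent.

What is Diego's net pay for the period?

$4,762.31

457(b) deferral: $6,819.07 × 0.0675 = $460.29
Taxable wages = $6,819.07 − $460.29 = $6,358.78
State withholding: $6,358.78 × 0.0766 = $487.08
Local income tax: $6,358.78 × 0.0069 = $43.88
State unemployment insurance (employee share): $6,819.07 × 0.0043 = $29.32
SDI: $6,819.07 × 0.011 = $75.01
OASDI: $6,819.07 × 0.0559 = $381.19
Roth 401(k) contribution: $6,819.07 × 0.0275 = $187.52
Charitable contribution: $392.47
(Employer's $174.76 toward charitable contribution is not withheld from the employee.)
Total deductions = $460.29 + $487.08 + $43.88 + $29.32 + $75.01 + $381.19 + $187.52 + $392.47 = $2,056.76
Net pay = $6,819.07 − $2,056.76 = $4,762.31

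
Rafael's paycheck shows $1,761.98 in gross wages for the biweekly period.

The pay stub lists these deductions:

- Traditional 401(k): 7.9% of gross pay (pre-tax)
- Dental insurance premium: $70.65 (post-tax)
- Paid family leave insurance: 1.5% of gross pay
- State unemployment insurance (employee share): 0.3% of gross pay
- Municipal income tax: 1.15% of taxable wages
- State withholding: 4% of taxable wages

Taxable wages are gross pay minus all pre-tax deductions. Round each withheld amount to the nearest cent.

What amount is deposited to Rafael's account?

Traditional 401(k): $1,761.98 × 0.079 = $139.20
Taxable wages = $1,761.98 − $139.20 = $1,622.78
Municipal income tax: $1,622.78 × 0.0115 = $18.66
State withholding: $1,622.78 × 0.04 = $64.91
State unemployment insurance (employee share): $1,761.98 × 0.003 = $5.29
Paid family leave insurance: $1,761.98 × 0.015 = $26.43
Dental insurance premium: $70.65
Total deductions = $139.20 + $18.66 + $64.91 + $5.29 + $26.43 + $70.65 = $325.14
Net pay = $1,761.98 − $325.14 = $1,436.84

$1,436.84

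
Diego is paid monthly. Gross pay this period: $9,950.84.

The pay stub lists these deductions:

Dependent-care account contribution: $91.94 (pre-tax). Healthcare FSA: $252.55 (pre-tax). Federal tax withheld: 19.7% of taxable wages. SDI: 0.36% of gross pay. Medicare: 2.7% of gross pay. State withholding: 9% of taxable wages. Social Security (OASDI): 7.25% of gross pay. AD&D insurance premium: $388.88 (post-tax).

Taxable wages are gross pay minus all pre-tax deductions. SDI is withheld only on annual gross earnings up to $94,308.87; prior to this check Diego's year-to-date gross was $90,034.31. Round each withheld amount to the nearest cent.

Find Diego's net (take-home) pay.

$5,454.95

Healthcare FSA: $252.55
Dependent-care account contribution: $91.94
Pre-tax total = $252.55 + $91.94 = $344.49
Taxable wages = $9,950.84 − $344.49 = $9,606.35
Federal tax withheld: $9,606.35 × 0.197 = $1,892.45
State withholding: $9,606.35 × 0.09 = $864.57
SDI: only $94,308.87 − $90,034.31 = $4,274.56 of this check is subject → $4,274.56 × 0.0036 = $15.39
Medicare: $9,950.84 × 0.027 = $268.67
Social Security (OASDI): $9,950.84 × 0.0725 = $721.44
AD&D insurance premium: $388.88
Total deductions = $252.55 + $91.94 + $1,892.45 + $864.57 + $15.39 + $268.67 + $721.44 + $388.88 = $4,495.89
Net pay = $9,950.84 − $4,495.89 = $5,454.95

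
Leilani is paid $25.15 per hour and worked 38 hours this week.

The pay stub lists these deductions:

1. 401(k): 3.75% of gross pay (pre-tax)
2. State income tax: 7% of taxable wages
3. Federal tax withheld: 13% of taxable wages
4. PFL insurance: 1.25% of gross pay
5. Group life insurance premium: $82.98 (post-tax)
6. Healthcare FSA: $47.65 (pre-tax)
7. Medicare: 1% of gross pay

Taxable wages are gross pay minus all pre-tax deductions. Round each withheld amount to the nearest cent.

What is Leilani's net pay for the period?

$593.28

Gross pay: 38 × $25.15 = $955.70
Healthcare FSA: $47.65
401(k): $955.70 × 0.0375 = $35.84
Pre-tax total = $47.65 + $35.84 = $83.49
Taxable wages = $955.70 − $83.49 = $872.21
State income tax: $872.21 × 0.07 = $61.05
Federal tax withheld: $872.21 × 0.13 = $113.39
PFL insurance: $955.70 × 0.0125 = $11.95
Medicare: $955.70 × 0.01 = $9.56
Group life insurance premium: $82.98
Total deductions = $47.65 + $35.84 + $61.05 + $113.39 + $11.95 + $9.56 + $82.98 = $362.42
Net pay = $955.70 − $362.42 = $593.28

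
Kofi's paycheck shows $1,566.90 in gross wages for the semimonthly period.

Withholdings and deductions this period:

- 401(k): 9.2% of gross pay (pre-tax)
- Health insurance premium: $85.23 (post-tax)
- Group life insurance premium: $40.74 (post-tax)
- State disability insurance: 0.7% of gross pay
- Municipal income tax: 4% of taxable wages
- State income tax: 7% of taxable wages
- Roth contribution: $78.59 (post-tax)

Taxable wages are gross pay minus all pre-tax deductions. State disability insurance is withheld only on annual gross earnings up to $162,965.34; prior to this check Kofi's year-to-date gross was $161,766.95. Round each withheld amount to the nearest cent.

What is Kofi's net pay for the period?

$1,053.30

401(k): $1,566.90 × 0.092 = $144.15
Taxable wages = $1,566.90 − $144.15 = $1,422.75
State income tax: $1,422.75 × 0.07 = $99.59
Municipal income tax: $1,422.75 × 0.04 = $56.91
State disability insurance: only $162,965.34 − $161,766.95 = $1,198.39 of this check is subject → $1,198.39 × 0.007 = $8.39
Group life insurance premium: $40.74
Health insurance premium: $85.23
Roth contribution: $78.59
Total deductions = $144.15 + $99.59 + $56.91 + $8.39 + $40.74 + $85.23 + $78.59 = $513.60
Net pay = $1,566.90 − $513.60 = $1,053.30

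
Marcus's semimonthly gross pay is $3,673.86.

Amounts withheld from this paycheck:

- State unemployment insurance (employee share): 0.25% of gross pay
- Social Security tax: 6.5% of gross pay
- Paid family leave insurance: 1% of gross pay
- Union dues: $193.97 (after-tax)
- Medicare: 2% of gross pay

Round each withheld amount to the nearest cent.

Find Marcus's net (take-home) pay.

Paid family leave insurance: $3,673.86 × 0.01 = $36.74
Medicare: $3,673.86 × 0.02 = $73.48
Social Security tax: $3,673.86 × 0.065 = $238.80
State unemployment insurance (employee share): $3,673.86 × 0.0025 = $9.18
Union dues: $193.97
Total deductions = $36.74 + $73.48 + $238.80 + $9.18 + $193.97 = $552.17
Net pay = $3,673.86 − $552.17 = $3,121.69

$3,121.69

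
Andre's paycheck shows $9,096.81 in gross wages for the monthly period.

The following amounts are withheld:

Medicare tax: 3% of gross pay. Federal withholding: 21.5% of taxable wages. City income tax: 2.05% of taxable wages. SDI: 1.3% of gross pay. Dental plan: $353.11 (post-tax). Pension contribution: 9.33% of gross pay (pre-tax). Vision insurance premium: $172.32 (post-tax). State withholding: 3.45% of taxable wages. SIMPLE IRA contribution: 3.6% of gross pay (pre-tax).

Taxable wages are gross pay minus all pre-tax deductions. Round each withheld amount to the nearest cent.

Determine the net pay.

$4,865.44

Pension contribution: $9,096.81 × 0.0933 = $848.73
SIMPLE IRA contribution: $9,096.81 × 0.036 = $327.49
Pre-tax total = $848.73 + $327.49 = $1,176.22
Taxable wages = $9,096.81 − $1,176.22 = $7,920.59
City income tax: $7,920.59 × 0.0205 = $162.37
Federal withholding: $7,920.59 × 0.215 = $1,702.93
State withholding: $7,920.59 × 0.0345 = $273.26
Medicare tax: $9,096.81 × 0.03 = $272.90
SDI: $9,096.81 × 0.013 = $118.26
Vision insurance premium: $172.32
Dental plan: $353.11
Total deductions = $848.73 + $327.49 + $162.37 + $1,702.93 + $273.26 + $272.90 + $118.26 + $172.32 + $353.11 = $4,231.37
Net pay = $9,096.81 − $4,231.37 = $4,865.44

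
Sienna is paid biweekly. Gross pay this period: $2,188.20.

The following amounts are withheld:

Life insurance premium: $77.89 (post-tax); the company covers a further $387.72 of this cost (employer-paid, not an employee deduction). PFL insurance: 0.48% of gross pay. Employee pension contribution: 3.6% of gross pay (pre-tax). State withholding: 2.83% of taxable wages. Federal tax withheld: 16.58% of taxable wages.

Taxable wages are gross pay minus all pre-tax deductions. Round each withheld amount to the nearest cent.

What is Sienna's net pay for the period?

$1,611.59

Employee pension contribution: $2,188.20 × 0.036 = $78.78
Taxable wages = $2,188.20 − $78.78 = $2,109.42
State withholding: $2,109.42 × 0.0283 = $59.70
Federal tax withheld: $2,109.42 × 0.1658 = $349.74
PFL insurance: $2,188.20 × 0.0048 = $10.50
Life insurance premium: $77.89
(Employer's $387.72 toward life insurance premium is not withheld from the employee.)
Total deductions = $78.78 + $59.70 + $349.74 + $10.50 + $77.89 = $576.61
Net pay = $2,188.20 − $576.61 = $1,611.59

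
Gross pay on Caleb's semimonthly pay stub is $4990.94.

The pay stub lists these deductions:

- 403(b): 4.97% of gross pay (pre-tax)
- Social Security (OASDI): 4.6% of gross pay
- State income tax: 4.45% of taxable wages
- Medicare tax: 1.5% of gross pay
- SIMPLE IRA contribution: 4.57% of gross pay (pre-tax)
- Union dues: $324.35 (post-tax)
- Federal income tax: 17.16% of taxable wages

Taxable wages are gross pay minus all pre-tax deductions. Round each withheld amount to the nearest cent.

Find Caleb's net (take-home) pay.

$2910.36

SIMPLE IRA contribution: $4990.94 × 0.0457 = $228.09
403(b): $4990.94 × 0.0497 = $248.05
Pre-tax total = $228.09 + $248.05 = $476.14
Taxable wages = $4990.94 − $476.14 = $4514.80
State income tax: $4514.80 × 0.0445 = $200.91
Federal income tax: $4514.80 × 0.1716 = $774.74
Medicare tax: $4990.94 × 0.015 = $74.86
Social Security (OASDI): $4990.94 × 0.046 = $229.58
Union dues: $324.35
Total deductions = $228.09 + $248.05 + $200.91 + $774.74 + $74.86 + $229.58 + $324.35 = $2080.58
Net pay = $4990.94 − $2080.58 = $2910.36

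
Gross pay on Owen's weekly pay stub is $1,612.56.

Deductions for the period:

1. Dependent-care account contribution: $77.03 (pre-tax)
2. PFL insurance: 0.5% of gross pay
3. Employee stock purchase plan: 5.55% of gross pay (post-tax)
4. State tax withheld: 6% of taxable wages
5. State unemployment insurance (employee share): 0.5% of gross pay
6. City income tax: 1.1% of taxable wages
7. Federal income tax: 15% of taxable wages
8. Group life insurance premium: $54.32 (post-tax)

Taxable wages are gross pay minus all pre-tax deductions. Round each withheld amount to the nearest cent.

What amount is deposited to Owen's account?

$1,036.24

Dependent-care account contribution: $77.03
Taxable wages = $1,612.56 − $77.03 = $1,535.53
State tax withheld: $1,535.53 × 0.06 = $92.13
Federal income tax: $1,535.53 × 0.15 = $230.33
City income tax: $1,535.53 × 0.011 = $16.89
PFL insurance: $1,612.56 × 0.005 = $8.06
State unemployment insurance (employee share): $1,612.56 × 0.005 = $8.06
Employee stock purchase plan: $1,612.56 × 0.0555 = $89.50
Group life insurance premium: $54.32
Total deductions = $77.03 + $92.13 + $230.33 + $16.89 + $8.06 + $8.06 + $89.50 + $54.32 = $576.32
Net pay = $1,612.56 − $576.32 = $1,036.24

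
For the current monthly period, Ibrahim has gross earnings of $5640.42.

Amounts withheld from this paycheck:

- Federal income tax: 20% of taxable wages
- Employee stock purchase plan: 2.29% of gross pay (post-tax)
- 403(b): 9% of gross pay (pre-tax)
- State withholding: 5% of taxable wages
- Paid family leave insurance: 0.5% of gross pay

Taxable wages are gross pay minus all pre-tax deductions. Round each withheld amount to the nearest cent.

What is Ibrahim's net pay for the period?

403(b): $5640.42 × 0.09 = $507.64
Taxable wages = $5640.42 − $507.64 = $5132.78
Federal income tax: $5132.78 × 0.2 = $1026.56
State withholding: $5132.78 × 0.05 = $256.64
Paid family leave insurance: $5640.42 × 0.005 = $28.20
Employee stock purchase plan: $5640.42 × 0.0229 = $129.17
Total deductions = $507.64 + $1026.56 + $256.64 + $28.20 + $129.17 = $1948.21
Net pay = $5640.42 − $1948.21 = $3692.21

$3692.21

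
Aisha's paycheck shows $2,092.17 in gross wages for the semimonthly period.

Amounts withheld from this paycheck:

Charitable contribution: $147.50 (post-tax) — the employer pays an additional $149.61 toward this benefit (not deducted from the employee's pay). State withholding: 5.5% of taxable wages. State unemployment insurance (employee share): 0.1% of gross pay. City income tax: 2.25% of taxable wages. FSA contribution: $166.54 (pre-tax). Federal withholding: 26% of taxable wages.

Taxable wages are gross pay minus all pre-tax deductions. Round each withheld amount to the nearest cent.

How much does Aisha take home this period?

FSA contribution: $166.54
Taxable wages = $2,092.17 − $166.54 = $1,925.63
State withholding: $1,925.63 × 0.055 = $105.91
City income tax: $1,925.63 × 0.0225 = $43.33
Federal withholding: $1,925.63 × 0.26 = $500.66
State unemployment insurance (employee share): $2,092.17 × 0.001 = $2.09
Charitable contribution: $147.50
(Employer's $149.61 toward charitable contribution is not withheld from the employee.)
Total deductions = $166.54 + $105.91 + $43.33 + $500.66 + $2.09 + $147.50 = $966.03
Net pay = $2,092.17 − $966.03 = $1,126.14

$1,126.14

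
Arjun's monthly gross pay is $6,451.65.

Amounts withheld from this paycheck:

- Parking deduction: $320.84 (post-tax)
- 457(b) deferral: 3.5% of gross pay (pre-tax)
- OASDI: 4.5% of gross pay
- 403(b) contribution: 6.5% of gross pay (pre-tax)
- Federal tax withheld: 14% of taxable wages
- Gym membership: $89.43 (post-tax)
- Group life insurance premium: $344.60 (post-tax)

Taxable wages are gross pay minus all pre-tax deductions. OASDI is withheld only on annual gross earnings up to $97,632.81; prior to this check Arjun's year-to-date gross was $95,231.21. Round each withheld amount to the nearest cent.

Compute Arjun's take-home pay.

457(b) deferral: $6,451.65 × 0.035 = $225.81
403(b) contribution: $6,451.65 × 0.065 = $419.36
Pre-tax total = $225.81 + $419.36 = $645.17
Taxable wages = $6,451.65 − $645.17 = $5,806.48
Federal tax withheld: $5,806.48 × 0.14 = $812.91
OASDI: only $97,632.81 − $95,231.21 = $2,401.60 of this check is subject → $2,401.60 × 0.045 = $108.07
Parking deduction: $320.84
Gym membership: $89.43
Group life insurance premium: $344.60
Total deductions = $225.81 + $419.36 + $812.91 + $108.07 + $320.84 + $89.43 + $344.60 = $2,321.02
Net pay = $6,451.65 − $2,321.02 = $4,130.63

$4,130.63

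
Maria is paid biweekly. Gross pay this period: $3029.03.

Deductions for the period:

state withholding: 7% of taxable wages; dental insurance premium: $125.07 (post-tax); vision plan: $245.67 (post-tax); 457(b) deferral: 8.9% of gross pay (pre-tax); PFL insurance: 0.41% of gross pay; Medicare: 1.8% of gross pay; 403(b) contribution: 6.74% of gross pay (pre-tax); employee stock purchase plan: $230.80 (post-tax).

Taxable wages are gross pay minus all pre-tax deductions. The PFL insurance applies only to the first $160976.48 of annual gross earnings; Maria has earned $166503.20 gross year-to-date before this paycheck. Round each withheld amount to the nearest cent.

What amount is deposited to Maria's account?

457(b) deferral: $3029.03 × 0.089 = $269.58
403(b) contribution: $3029.03 × 0.0674 = $204.16
Pre-tax total = $269.58 + $204.16 = $473.74
Taxable wages = $3029.03 − $473.74 = $2555.29
State withholding: $2555.29 × 0.07 = $178.87
Medicare: $3029.03 × 0.018 = $54.52
PFL insurance: annual cap $160976.48 already reached (YTD $166503.20), so $0.00
Dental insurance premium: $125.07
Employee stock purchase plan: $230.80
Vision plan: $245.67
Total deductions = $269.58 + $204.16 + $178.87 + $54.52 + $0.00 + $125.07 + $230.80 + $245.67 = $1308.67
Net pay = $3029.03 − $1308.67 = $1720.36

$1720.36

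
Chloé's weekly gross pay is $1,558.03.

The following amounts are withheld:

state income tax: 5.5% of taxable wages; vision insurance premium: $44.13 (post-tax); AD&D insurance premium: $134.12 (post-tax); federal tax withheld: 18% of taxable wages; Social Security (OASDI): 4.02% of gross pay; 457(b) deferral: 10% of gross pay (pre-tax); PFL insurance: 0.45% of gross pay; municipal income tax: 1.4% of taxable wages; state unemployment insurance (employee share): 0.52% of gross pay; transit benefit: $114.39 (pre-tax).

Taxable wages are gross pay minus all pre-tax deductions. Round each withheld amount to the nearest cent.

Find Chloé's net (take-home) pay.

457(b) deferral: $1,558.03 × 0.1 = $155.80
Transit benefit: $114.39
Pre-tax total = $155.80 + $114.39 = $270.19
Taxable wages = $1,558.03 − $270.19 = $1,287.84
State income tax: $1,287.84 × 0.055 = $70.83
Municipal income tax: $1,287.84 × 0.014 = $18.03
Federal tax withheld: $1,287.84 × 0.18 = $231.81
PFL insurance: $1,558.03 × 0.0045 = $7.01
Social Security (OASDI): $1,558.03 × 0.0402 = $62.63
State unemployment insurance (employee share): $1,558.03 × 0.0052 = $8.10
AD&D insurance premium: $134.12
Vision insurance premium: $44.13
Total deductions = $155.80 + $114.39 + $70.83 + $18.03 + $231.81 + $7.01 + $62.63 + $8.10 + $134.12 + $44.13 = $846.85
Net pay = $1,558.03 − $846.85 = $711.18

$711.18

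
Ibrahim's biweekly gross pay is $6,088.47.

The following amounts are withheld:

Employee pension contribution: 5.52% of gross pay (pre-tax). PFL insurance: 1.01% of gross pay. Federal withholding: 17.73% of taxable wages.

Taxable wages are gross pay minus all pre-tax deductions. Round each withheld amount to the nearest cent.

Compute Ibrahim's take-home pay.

$4,671.00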